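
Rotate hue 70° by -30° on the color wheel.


New hue = (H + rotation) mod 360
New hue = (70 -30) mod 360
= 40 mod 360
= 40°


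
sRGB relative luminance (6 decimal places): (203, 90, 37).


Linearize each channel (sRGB transfer function): c = v/255; c_lin = c/12.92 if c ≤ 0.04045, else ((c+0.055)/1.055)^2.4
  R: 203/255 ≈ 0.796078 > 0.04045 → ((0.796078+0.055)/1.055)^2.4 ≈ 0.597202
  G: 90/255 ≈ 0.352941 > 0.04045 → ((0.352941+0.055)/1.055)^2.4 ≈ 0.102242
  B: 37/255 ≈ 0.145098 > 0.04045 → ((0.145098+0.055)/1.055)^2.4 ≈ 0.018500
R_lin = 0.597202, G_lin = 0.102242, B_lin = 0.018500
L = 0.2126×R + 0.7152×G + 0.0722×B
L = 0.2126×0.597202 + 0.7152×0.102242 + 0.0722×0.018500
L ≈ 0.201424


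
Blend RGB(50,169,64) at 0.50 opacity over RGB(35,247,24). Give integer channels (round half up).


C = α×F + (1-α)×B, with 1-α = 0.50
R: 0.50×50 + 0.50×35 = 25.00 + 17.50 = 42.50 → 43
G: 0.50×169 + 0.50×247 = 84.50 + 123.50 = 208.00 → 208
B: 0.50×64 + 0.50×24 = 32.00 + 12.00 = 44.00 → 44
= RGB(43, 208, 44)


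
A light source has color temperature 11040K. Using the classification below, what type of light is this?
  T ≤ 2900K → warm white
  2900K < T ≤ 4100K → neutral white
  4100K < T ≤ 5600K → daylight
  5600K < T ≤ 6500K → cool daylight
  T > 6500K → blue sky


Temperature: 11040K
11040K > 6500K → blue sky
Classification: blue sky


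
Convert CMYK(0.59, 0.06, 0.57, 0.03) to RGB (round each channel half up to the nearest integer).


R = 255 × (1-C) × (1-K) = 255 × 0.41 × 0.97 = 101.4135 → 101
G = 255 × (1-M) × (1-K) = 255 × 0.94 × 0.97 = 232.509 → 233
B = 255 × (1-Y) × (1-K) = 255 × 0.43 × 0.97 = 106.3605 → 106
= RGB(101, 233, 106)


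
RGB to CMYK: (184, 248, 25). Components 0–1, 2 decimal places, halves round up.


R'=184/255≈0.7216, G'=248/255≈0.9725, B'=25/255≈0.0980
K = 1 - max(R',G',B') = 1 - 248/255 = 7/255 = 0.02745… → 0.03
(1-R'-K)/(1-K) simplifies to (max-R)/max with max = 248:
C = (248-184)/248 = 64/248 = 0.25806… → 0.26
M = (248-248)/248 = 0/248 = 0 → 0.00
Y = (248-25)/248 = 223/248 = 0.89919… → 0.90
= CMYK(0.26, 0.00, 0.90, 0.03)


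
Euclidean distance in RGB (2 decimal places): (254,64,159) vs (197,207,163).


d = √[(R₁-R₂)² + (G₁-G₂)² + (B₁-B₂)²]
d = √[(254-197)² + (64-207)² + (159-163)²]
d = √[3249 + 20449 + 16]
d = √23714
d ≈ 153.99


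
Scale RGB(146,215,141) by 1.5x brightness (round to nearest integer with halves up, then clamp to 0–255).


Multiply each channel by 1.5, round half up, clamp to [0, 255]
R: 146×1.5 = 219
G: 215×1.5 = 322.5 → round → 323 → clamp → 255
B: 141×1.5 = 211.5 → round → 212
= RGB(219, 255, 212)


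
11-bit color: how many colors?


Colors = 2^bits = 2^11
= 2,048 colors


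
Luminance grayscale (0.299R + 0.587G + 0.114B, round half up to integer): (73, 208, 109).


Gray = 0.299×R + 0.587×G + 0.114×B
Gray = 0.299×73 + 0.587×208 + 0.114×109
Gray = 21.827 + 122.096 + 12.426
Gray = 156.349 → round half up → 156
Gray = 156


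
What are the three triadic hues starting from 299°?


Triadic: equally spaced at 120° intervals
H1 = 299°
H2 = (299 + 120) mod 360 = 59°
H3 = (299 + 240) mod 360 = 179°
Triadic = 299°, 59°, 179°


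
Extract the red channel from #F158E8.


Color: #F158E8
R = F1 = 241
G = 58 = 88
B = E8 = 232
Red = 241


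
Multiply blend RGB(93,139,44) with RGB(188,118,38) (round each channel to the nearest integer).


Multiply: C = A×B/255, rounded to nearest integer
R: 93×188/255 = 17484/255 ≈ 68.565 → 69
G: 139×118/255 = 16402/255 ≈ 64.322 → 64
B: 44×38/255 = 1672/255 ≈ 6.557 → 7
= RGB(69, 64, 7)


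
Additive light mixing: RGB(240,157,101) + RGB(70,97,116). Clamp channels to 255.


Additive: each channel = min(255, C₁+C₂)
R: 240+70 = 310 → 255
G: 157+97 = 254 → 254
B: 101+116 = 217 → 217
= RGB(255, 254, 217)


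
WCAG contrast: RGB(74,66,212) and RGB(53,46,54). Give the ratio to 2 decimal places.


Linearize each sRGB channel c=v/255: c/12.92 if c ≤ 0.04045 else ((c+0.055)/1.055)^2.4
L = 0.2126×R_lin + 0.7152×G_lin + 0.0722×B_lin
Color 1 (74,66,212):
  R=74: 74/255≈0.2902 > 0.04045 → ((0.2902+0.055)/1.055)^2.4 ≈ 0.06848
  G=66: 66/255≈0.2588 > 0.04045 → ((0.2588+0.055)/1.055)^2.4 ≈ 0.05448
  B=212: 212/255≈0.8314 > 0.04045 → ((0.8314+0.055)/1.055)^2.4 ≈ 0.65837
  L1 = 0.2126×0.06848 + 0.7152×0.05448 + 0.0722×0.65837 ≈ 0.10106
Color 2 (53,46,54):
  R=53: 53/255≈0.2078 > 0.04045 → ((0.2078+0.055)/1.055)^2.4 ≈ 0.03560
  G=46: 46/255≈0.1804 > 0.04045 → ((0.1804+0.055)/1.055)^2.4 ≈ 0.02732
  B=54: 54/255≈0.2118 > 0.04045 → ((0.2118+0.055)/1.055)^2.4 ≈ 0.03689
  L2 = 0.2126×0.03560 + 0.7152×0.02732 + 0.0722×0.03689 ≈ 0.02977
Lighter = 0.10106, Darker = 0.02977
Ratio = (L_lighter + 0.05) / (L_darker + 0.05)
Ratio = (0.10106 + 0.05) / (0.02977 + 0.05) = 0.15106 / 0.07977 ≈ 1.8936
Ratio ≈ 1.89:1


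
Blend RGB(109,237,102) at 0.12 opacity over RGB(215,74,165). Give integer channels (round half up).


C = α×F + (1-α)×B, with 1-α = 0.88
R: 0.12×109 + 0.88×215 = 13.08 + 189.20 = 202.28 → 202
G: 0.12×237 + 0.88×74 = 28.44 + 65.12 = 93.56 → 94
B: 0.12×102 + 0.88×165 = 12.24 + 145.20 = 157.44 → 157
= RGB(202, 94, 157)


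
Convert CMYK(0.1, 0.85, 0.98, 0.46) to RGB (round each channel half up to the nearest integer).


R = 255 × (1-C) × (1-K) = 255 × 0.90 × 0.54 = 123.93 → 124
G = 255 × (1-M) × (1-K) = 255 × 0.15 × 0.54 = 20.655 → 21
B = 255 × (1-Y) × (1-K) = 255 × 0.02 × 0.54 = 2.754 → 3
= RGB(124, 21, 3)


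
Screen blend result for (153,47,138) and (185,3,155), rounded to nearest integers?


Screen: C = 255 - (255-A)×(255-B)/255, rounded to nearest integer
R: 255 - (255-153)×(255-185)/255 = 255 - 7140/255 ≈ 255 - 28.000 = 227.000 → 227
G: 255 - (255-47)×(255-3)/255 = 255 - 52416/255 ≈ 255 - 205.553 = 49.447 → 49
B: 255 - (255-138)×(255-155)/255 = 255 - 11700/255 ≈ 255 - 45.882 = 209.118 → 209
= RGB(227, 49, 209)


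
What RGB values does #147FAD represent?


14 → 20 (R)
7F → 127 (G)
AD → 173 (B)
= RGB(20, 127, 173)


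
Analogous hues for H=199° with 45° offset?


Base hue: 199°
Left analog: (199 - 45) mod 360 = 154°
Right analog: (199 + 45) mod 360 = 244°
Analogous hues = 154° and 244°


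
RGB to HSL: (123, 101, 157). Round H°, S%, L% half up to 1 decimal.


Normalize: R'=123/255≈0.4824, G'=101/255≈0.3961, B'=157/255≈0.6157
Max=157/255, Min=101/255, Δ=Max-Min=56/255
L = (Max+Min)/2 = (157+101)/510 = 258/510 = 0.50588… → L = 50.6%
L > 0.5 → S = Δ/(2-Max-Min) = 56/(510-157-101) = 56/252 = 0.22222… → S = 22.2%
(the 1/255 factors cancel in S and H, so raw channel differences can be used)
Max is B' → H = 60 × ((R-G)/Δ + 4) = 60 × ((123-101)/56 + 4)
  22/56 + 4 = 0.3928… + 4 = 4.3928…
  H = 60 × 4.3928… = 263.571…° → H = 263.6°
= HSL(263.6°, 22.2%, 50.6%)


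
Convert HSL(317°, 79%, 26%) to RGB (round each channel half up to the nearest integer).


H=317°, S=0.79, L=0.26
C = (1-|2L-1|)×S = (1-|-0.48|)×0.79 = 0.4108
H' = H/60 = 317/60 ≈ 5.2833; X = C×(1-|H' mod 2 - 1|) ≈ 0.2944
m = L - C/2 = 0.26 - 0.2054 = 0.0546
Sector ⌊H'⌋ = 5 → (R',G',B') = (0.4108, 0.0, ≈0.2944)
RGB = ((R'+m)×255, (G'+m)×255, (B'+m)×255) = (118.677, 13.923, 88.9967)
Round half up → RGB(119, 14, 89)


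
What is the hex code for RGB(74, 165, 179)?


R = 74 → 4A (hex)
G = 165 → A5 (hex)
B = 179 → B3 (hex)
Hex = #4AA5B3


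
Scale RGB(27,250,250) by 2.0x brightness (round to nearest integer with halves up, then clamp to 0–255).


Multiply each channel by 2.0, round half up, clamp to [0, 255]
R: 27×2.0 = 54
G: 250×2.0 = 500 → clamp → 255
B: 250×2.0 = 500 → clamp → 255
= RGB(54, 255, 255)


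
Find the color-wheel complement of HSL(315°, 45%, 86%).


Complement = opposite side of color wheel = hue + 180°
H' = (315 + 180) mod 360 = 135°
S and L unchanged.
= HSL(135°, 45%, 86%)


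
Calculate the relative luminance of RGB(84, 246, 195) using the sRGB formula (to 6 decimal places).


Linearize each channel (sRGB transfer function): c = v/255; c_lin = c/12.92 if c ≤ 0.04045, else ((c+0.055)/1.055)^2.4
  R: 84/255 ≈ 0.329412 > 0.04045 → ((0.329412+0.055)/1.055)^2.4 ≈ 0.088656
  G: 246/255 ≈ 0.964706 > 0.04045 → ((0.964706+0.055)/1.055)^2.4 ≈ 0.921582
  B: 195/255 ≈ 0.764706 > 0.04045 → ((0.764706+0.055)/1.055)^2.4 ≈ 0.545724
R_lin = 0.088656, G_lin = 0.921582, B_lin = 0.545724
L = 0.2126×R + 0.7152×G + 0.0722×B
L = 0.2126×0.088656 + 0.7152×0.921582 + 0.0722×0.545724
L ≈ 0.717365


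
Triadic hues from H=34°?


Triadic: equally spaced at 120° intervals
H1 = 34°
H2 = (34 + 120) mod 360 = 154°
H3 = (34 + 240) mod 360 = 274°
Triadic = 34°, 154°, 274°


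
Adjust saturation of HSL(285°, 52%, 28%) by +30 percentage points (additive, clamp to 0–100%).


Original S = 52%
Adjustment = +30 percentage points
New S = 52 + (30) = 82
Clamp to [0, 100] → 82
= HSL(285°, 82%, 28%)


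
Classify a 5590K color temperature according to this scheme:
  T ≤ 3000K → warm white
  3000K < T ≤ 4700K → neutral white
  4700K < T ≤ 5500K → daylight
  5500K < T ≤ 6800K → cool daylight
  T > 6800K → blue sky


Temperature: 5590K
5500K < 5590K ≤ 6800K → cool daylight
Classification: cool daylight


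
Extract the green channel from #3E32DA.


Color: #3E32DA
R = 3E = 62
G = 32 = 50
B = DA = 218
Green = 50


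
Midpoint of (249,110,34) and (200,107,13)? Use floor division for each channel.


Midpoint: each channel = ⌊(C₁+C₂)/2⌋
R: ⌊(249+200)/2⌋ = 224
G: ⌊(110+107)/2⌋ = 108
B: ⌊(34+13)/2⌋ = 23
= RGB(224, 108, 23)


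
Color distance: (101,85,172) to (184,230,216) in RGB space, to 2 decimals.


d = √[(R₁-R₂)² + (G₁-G₂)² + (B₁-B₂)²]
d = √[(101-184)² + (85-230)² + (172-216)²]
d = √[6889 + 21025 + 1936]
d = √29850
d ≈ 172.77


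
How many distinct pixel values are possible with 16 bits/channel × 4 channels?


Total bits = 16 bits/channel × 4 channels = 64 bits
Distinct pixel values = 2^64
= 18,446,744,073,709,551,616 pixel values


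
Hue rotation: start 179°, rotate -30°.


New hue = (H + rotation) mod 360
New hue = (179 -30) mod 360
= 149 mod 360
= 149°


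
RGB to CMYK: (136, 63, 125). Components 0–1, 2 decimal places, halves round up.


R'=136/255≈0.5333, G'=63/255≈0.2471, B'=125/255≈0.4902
K = 1 - max(R',G',B') = 1 - 136/255 = 119/255 = 0.46666… → 0.47
(1-R'-K)/(1-K) simplifies to (max-R)/max with max = 136:
C = (136-136)/136 = 0/136 = 0 → 0.00
M = (136-63)/136 = 73/136 = 0.53676… → 0.54
Y = (136-125)/136 = 11/136 = 0.08088… → 0.08
= CMYK(0.00, 0.54, 0.08, 0.47)


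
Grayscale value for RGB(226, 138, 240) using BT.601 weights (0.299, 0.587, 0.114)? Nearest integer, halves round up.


Gray = 0.299×R + 0.587×G + 0.114×B
Gray = 0.299×226 + 0.587×138 + 0.114×240
Gray = 67.574 + 81.006 + 27.360
Gray = 175.940 → round half up → 176
Gray = 176


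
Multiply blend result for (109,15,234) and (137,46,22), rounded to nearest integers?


Multiply: C = A×B/255, rounded to nearest integer
R: 109×137/255 = 14933/255 ≈ 58.561 → 59
G: 15×46/255 = 690/255 ≈ 2.706 → 3
B: 234×22/255 = 5148/255 ≈ 20.188 → 20
= RGB(59, 3, 20)


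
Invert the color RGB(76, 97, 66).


Invert: (255-R, 255-G, 255-B)
R: 255-76 = 179
G: 255-97 = 158
B: 255-66 = 189
= RGB(179, 158, 189)


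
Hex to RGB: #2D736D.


2D → 45 (R)
73 → 115 (G)
6D → 109 (B)
= RGB(45, 115, 109)


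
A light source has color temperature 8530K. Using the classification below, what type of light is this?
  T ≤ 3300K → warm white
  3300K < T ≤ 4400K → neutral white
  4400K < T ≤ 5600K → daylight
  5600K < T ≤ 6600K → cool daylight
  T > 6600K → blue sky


Temperature: 8530K
8530K > 6600K → blue sky
Classification: blue sky


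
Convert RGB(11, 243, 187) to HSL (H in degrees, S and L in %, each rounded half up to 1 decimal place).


Normalize: R'=11/255≈0.0431, G'=243/255≈0.9529, B'=187/255≈0.7333
Max=243/255, Min=11/255, Δ=Max-Min=232/255
L = (Max+Min)/2 = (243+11)/510 = 254/510 = 0.49803… → L = 49.8%
L ≤ 0.5 → S = Δ/(Max+Min) = 232/(243+11) = 232/254 = 0.91338… → S = 91.3%
(the 1/255 factors cancel in S and H, so raw channel differences can be used)
Max is G' → H = 60 × ((B-R)/Δ + 2) = 60 × ((187-11)/232 + 2)
  176/232 + 2 = 0.7586… + 2 = 2.7586…
  H = 60 × 2.7586… = 165.517…° → H = 165.5°
= HSL(165.5°, 91.3%, 49.8%)


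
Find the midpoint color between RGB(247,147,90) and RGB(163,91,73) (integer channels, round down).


Midpoint: each channel = ⌊(C₁+C₂)/2⌋
R: ⌊(247+163)/2⌋ = 205
G: ⌊(147+91)/2⌋ = 119
B: ⌊(90+73)/2⌋ = 81
= RGB(205, 119, 81)


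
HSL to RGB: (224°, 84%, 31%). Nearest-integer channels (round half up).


H=224°, S=0.84, L=0.31
C = (1-|2L-1|)×S = (1-|-0.38|)×0.84 = 0.5208
H' = H/60 = 224/60 ≈ 3.7333; X = C×(1-|H' mod 2 - 1|) = 0.13888
m = L - C/2 = 0.31 - 0.2604 = 0.0496
Sector ⌊H'⌋ = 3 → (R',G',B') = (0.0, 0.13888, 0.5208)
RGB = ((R'+m)×255, (G'+m)×255, (B'+m)×255) = (12.648, 48.0624, 145.452)
Round half up → RGB(13, 48, 145)


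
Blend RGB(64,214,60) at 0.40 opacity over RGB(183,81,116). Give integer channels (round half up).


C = α×F + (1-α)×B, with 1-α = 0.60
R: 0.40×64 + 0.60×183 = 25.60 + 109.80 = 135.40 → 135
G: 0.40×214 + 0.60×81 = 85.60 + 48.60 = 134.20 → 134
B: 0.40×60 + 0.60×116 = 24.00 + 69.60 = 93.60 → 94
= RGB(135, 134, 94)


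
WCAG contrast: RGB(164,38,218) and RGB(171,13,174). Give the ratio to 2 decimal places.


Linearize each sRGB channel c=v/255: c/12.92 if c ≤ 0.04045 else ((c+0.055)/1.055)^2.4
L = 0.2126×R_lin + 0.7152×G_lin + 0.0722×B_lin
Color 1 (164,38,218):
  R=164: 164/255≈0.6431 > 0.04045 → ((0.6431+0.055)/1.055)^2.4 ≈ 0.37124
  G=38: 38/255≈0.1490 > 0.04045 → ((0.1490+0.055)/1.055)^2.4 ≈ 0.01938
  B=218: 218/255≈0.8549 > 0.04045 → ((0.8549+0.055)/1.055)^2.4 ≈ 0.70110
  L1 = 0.2126×0.37124 + 0.7152×0.01938 + 0.0722×0.70110 ≈ 0.14341
Color 2 (171,13,174):
  R=171: 171/255≈0.6706 > 0.04045 → ((0.6706+0.055)/1.055)^2.4 ≈ 0.40724
  G=13: 13/255≈0.0510 > 0.04045 → ((0.0510+0.055)/1.055)^2.4 ≈ 0.00402
  B=174: 174/255≈0.6824 > 0.04045 → ((0.6824+0.055)/1.055)^2.4 ≈ 0.42327
  L2 = 0.2126×0.40724 + 0.7152×0.00402 + 0.0722×0.42327 ≈ 0.12002
Lighter = 0.14341, Darker = 0.12002
Ratio = (L_lighter + 0.05) / (L_darker + 0.05)
Ratio = (0.14341 + 0.05) / (0.12002 + 0.05) = 0.19341 / 0.17002 ≈ 1.1376
Ratio ≈ 1.14:1


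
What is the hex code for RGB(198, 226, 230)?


R = 198 → C6 (hex)
G = 226 → E2 (hex)
B = 230 → E6 (hex)
Hex = #C6E2E6


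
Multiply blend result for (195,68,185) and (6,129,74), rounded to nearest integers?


Multiply: C = A×B/255, rounded to nearest integer
R: 195×6/255 = 1170/255 ≈ 4.588 → 5
G: 68×129/255 = 8772/255 ≈ 34.400 → 34
B: 185×74/255 = 13690/255 ≈ 53.686 → 54
= RGB(5, 34, 54)


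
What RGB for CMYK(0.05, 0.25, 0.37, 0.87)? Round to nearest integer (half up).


R = 255 × (1-C) × (1-K) = 255 × 0.95 × 0.13 = 31.4925 → 31
G = 255 × (1-M) × (1-K) = 255 × 0.75 × 0.13 = 24.8625 → 25
B = 255 × (1-Y) × (1-K) = 255 × 0.63 × 0.13 = 20.8845 → 21
= RGB(31, 25, 21)


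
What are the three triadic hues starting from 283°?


Triadic: equally spaced at 120° intervals
H1 = 283°
H2 = (283 + 120) mod 360 = 43°
H3 = (283 + 240) mod 360 = 163°
Triadic = 283°, 43°, 163°


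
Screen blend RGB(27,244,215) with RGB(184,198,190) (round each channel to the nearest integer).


Screen: C = 255 - (255-A)×(255-B)/255, rounded to nearest integer
R: 255 - (255-27)×(255-184)/255 = 255 - 16188/255 ≈ 255 - 63.482 = 191.518 → 192
G: 255 - (255-244)×(255-198)/255 = 255 - 627/255 ≈ 255 - 2.459 = 252.541 → 253
B: 255 - (255-215)×(255-190)/255 = 255 - 2600/255 ≈ 255 - 10.196 = 244.804 → 245
= RGB(192, 253, 245)


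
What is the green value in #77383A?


Color: #77383A
R = 77 = 119
G = 38 = 56
B = 3A = 58
Green = 56


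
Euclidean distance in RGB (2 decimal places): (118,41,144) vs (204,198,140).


d = √[(R₁-R₂)² + (G₁-G₂)² + (B₁-B₂)²]
d = √[(118-204)² + (41-198)² + (144-140)²]
d = √[7396 + 24649 + 16]
d = √32061
d ≈ 179.06


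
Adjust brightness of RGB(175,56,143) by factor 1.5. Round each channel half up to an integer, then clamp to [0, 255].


Multiply each channel by 1.5, round half up, clamp to [0, 255]
R: 175×1.5 = 262.5 → round → 263 → clamp → 255
G: 56×1.5 = 84
B: 143×1.5 = 214.5 → round → 215
= RGB(255, 84, 215)


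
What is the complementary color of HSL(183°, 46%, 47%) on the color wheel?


Complement = opposite side of color wheel = hue + 180°
H' = (183 + 180) mod 360 = 3°
S and L unchanged.
= HSL(3°, 46%, 47%)


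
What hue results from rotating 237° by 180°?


New hue = (H + rotation) mod 360
New hue = (237 + 180) mod 360
= 417 mod 360
= 57°


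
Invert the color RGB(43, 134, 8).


Invert: (255-R, 255-G, 255-B)
R: 255-43 = 212
G: 255-134 = 121
B: 255-8 = 247
= RGB(212, 121, 247)


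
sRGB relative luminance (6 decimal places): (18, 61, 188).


Linearize each channel (sRGB transfer function): c = v/255; c_lin = c/12.92 if c ≤ 0.04045, else ((c+0.055)/1.055)^2.4
  R: 18/255 ≈ 0.070588 > 0.04045 → ((0.070588+0.055)/1.055)^2.4 ≈ 0.006049
  G: 61/255 ≈ 0.239216 > 0.04045 → ((0.239216+0.055)/1.055)^2.4 ≈ 0.046665
  B: 188/255 ≈ 0.737255 > 0.04045 → ((0.737255+0.055)/1.055)^2.4 ≈ 0.502886
R_lin = 0.006049, G_lin = 0.046665, B_lin = 0.502886
L = 0.2126×R + 0.7152×G + 0.0722×B
L = 0.2126×0.006049 + 0.7152×0.046665 + 0.0722×0.502886
L ≈ 0.070969


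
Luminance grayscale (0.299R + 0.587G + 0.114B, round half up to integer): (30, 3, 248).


Gray = 0.299×R + 0.587×G + 0.114×B
Gray = 0.299×30 + 0.587×3 + 0.114×248
Gray = 8.970 + 1.761 + 28.272
Gray = 39.003 → round half up → 39
Gray = 39


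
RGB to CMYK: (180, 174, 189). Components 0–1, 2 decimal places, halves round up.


R'=180/255≈0.7059, G'=174/255≈0.6824, B'=189/255≈0.7412
K = 1 - max(R',G',B') = 1 - 189/255 = 66/255 = 0.25882… → 0.26
(1-R'-K)/(1-K) simplifies to (max-R)/max with max = 189:
C = (189-180)/189 = 9/189 = 0.04761… → 0.05
M = (189-174)/189 = 15/189 = 0.07936… → 0.08
Y = (189-189)/189 = 0/189 = 0 → 0.00
= CMYK(0.05, 0.08, 0.00, 0.26)


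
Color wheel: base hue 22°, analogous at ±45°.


Base hue: 22°
Left analog: (22 - 45) mod 360 = 337°
Right analog: (22 + 45) mod 360 = 67°
Analogous hues = 337° and 67°


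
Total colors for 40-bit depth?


Colors = 2^bits = 2^40
= 1,099,511,627,776 colors


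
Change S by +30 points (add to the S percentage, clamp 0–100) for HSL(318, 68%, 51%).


Original S = 68%
Adjustment = +30 percentage points
New S = 68 + (30) = 98
Clamp to [0, 100] → 98
= HSL(318°, 98%, 51%)


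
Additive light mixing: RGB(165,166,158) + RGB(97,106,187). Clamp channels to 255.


Additive: each channel = min(255, C₁+C₂)
R: 165+97 = 262 → 255
G: 166+106 = 272 → 255
B: 158+187 = 345 → 255
= RGB(255, 255, 255)


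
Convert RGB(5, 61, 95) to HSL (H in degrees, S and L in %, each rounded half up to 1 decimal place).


Normalize: R'=5/255≈0.0196, G'=61/255≈0.2392, B'=95/255≈0.3725
Max=95/255, Min=5/255, Δ=Max-Min=90/255
L = (Max+Min)/2 = (95+5)/510 = 100/510 = 0.19607… → L = 19.6%
L ≤ 0.5 → S = Δ/(Max+Min) = 90/(95+5) = 90/100 = 0.9 → S = 90.0%
(the 1/255 factors cancel in S and H, so raw channel differences can be used)
Max is B' → H = 60 × ((R-G)/Δ + 4) = 60 × ((5-61)/90 + 4)
  -56/90 + 4 = -0.6222… + 4 = 3.3777…
  H = 60 × 3.3777… = 202.666…° → H = 202.7°
= HSL(202.7°, 90.0%, 19.6%)


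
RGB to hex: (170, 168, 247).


R = 170 → AA (hex)
G = 168 → A8 (hex)
B = 247 → F7 (hex)
Hex = #AAA8F7


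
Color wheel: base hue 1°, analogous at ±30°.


Base hue: 1°
Left analog: (1 - 30) mod 360 = 331°
Right analog: (1 + 30) mod 360 = 31°
Analogous hues = 331° and 31°


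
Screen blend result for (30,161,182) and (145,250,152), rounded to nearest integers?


Screen: C = 255 - (255-A)×(255-B)/255, rounded to nearest integer
R: 255 - (255-30)×(255-145)/255 = 255 - 24750/255 ≈ 255 - 97.059 = 157.941 → 158
G: 255 - (255-161)×(255-250)/255 = 255 - 470/255 ≈ 255 - 1.843 = 253.157 → 253
B: 255 - (255-182)×(255-152)/255 = 255 - 7519/255 ≈ 255 - 29.486 = 225.514 → 226
= RGB(158, 253, 226)


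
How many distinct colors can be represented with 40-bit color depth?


Colors = 2^bits = 2^40
= 1,099,511,627,776 colors


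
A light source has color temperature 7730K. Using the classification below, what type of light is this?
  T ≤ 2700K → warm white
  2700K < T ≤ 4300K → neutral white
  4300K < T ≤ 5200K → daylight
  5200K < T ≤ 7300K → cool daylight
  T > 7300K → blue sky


Temperature: 7730K
7730K > 7300K → blue sky
Classification: blue sky


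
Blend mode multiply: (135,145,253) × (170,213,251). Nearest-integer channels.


Multiply: C = A×B/255, rounded to nearest integer
R: 135×170/255 = 22950/255 ≈ 90.000 → 90
G: 145×213/255 = 30885/255 ≈ 121.118 → 121
B: 253×251/255 = 63503/255 ≈ 249.031 → 249
= RGB(90, 121, 249)


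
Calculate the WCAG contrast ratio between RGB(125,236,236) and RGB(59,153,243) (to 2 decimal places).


Linearize each sRGB channel c=v/255: c/12.92 if c ≤ 0.04045 else ((c+0.055)/1.055)^2.4
L = 0.2126×R_lin + 0.7152×G_lin + 0.0722×B_lin
Color 1 (125,236,236):
  R=125: 125/255≈0.4902 > 0.04045 → ((0.4902+0.055)/1.055)^2.4 ≈ 0.20508
  G=236: 236/255≈0.9255 > 0.04045 → ((0.9255+0.055)/1.055)^2.4 ≈ 0.83880
  B=236: 236/255≈0.9255 > 0.04045 → ((0.9255+0.055)/1.055)^2.4 ≈ 0.83880
  L1 = 0.2126×0.20508 + 0.7152×0.83880 + 0.0722×0.83880 ≈ 0.70407
Color 2 (59,153,243):
  R=59: 59/255≈0.2314 > 0.04045 → ((0.2314+0.055)/1.055)^2.4 ≈ 0.04374
  G=153: 153/255≈0.6000 > 0.04045 → ((0.6000+0.055)/1.055)^2.4 ≈ 0.31855
  B=243: 243/255≈0.9529 > 0.04045 → ((0.9529+0.055)/1.055)^2.4 ≈ 0.89627
  L2 = 0.2126×0.04374 + 0.7152×0.31855 + 0.0722×0.89627 ≈ 0.30183
Lighter = 0.70407, Darker = 0.30183
Ratio = (L_lighter + 0.05) / (L_darker + 0.05)
Ratio = (0.70407 + 0.05) / (0.30183 + 0.05) = 0.75407 / 0.35183 ≈ 2.1433
Ratio ≈ 2.14:1


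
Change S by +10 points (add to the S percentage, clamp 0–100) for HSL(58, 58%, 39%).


Original S = 58%
Adjustment = +10 percentage points
New S = 58 + (10) = 68
Clamp to [0, 100] → 68
= HSL(58°, 68%, 39%)


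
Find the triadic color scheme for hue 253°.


Triadic: equally spaced at 120° intervals
H1 = 253°
H2 = (253 + 120) mod 360 = 13°
H3 = (253 + 240) mod 360 = 133°
Triadic = 253°, 13°, 133°


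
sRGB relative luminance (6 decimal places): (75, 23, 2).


Linearize each channel (sRGB transfer function): c = v/255; c_lin = c/12.92 if c ≤ 0.04045, else ((c+0.055)/1.055)^2.4
  R: 75/255 ≈ 0.294118 > 0.04045 → ((0.294118+0.055)/1.055)^2.4 ≈ 0.070360
  G: 23/255 ≈ 0.090196 > 0.04045 → ((0.090196+0.055)/1.055)^2.4 ≈ 0.008568
  B: 2/255 ≈ 0.007843 ≤ 0.04045 → 0.007843/12.92 ≈ 0.000607
R_lin = 0.070360, G_lin = 0.008568, B_lin = 0.000607
L = 0.2126×R + 0.7152×G + 0.0722×B
L = 0.2126×0.070360 + 0.7152×0.008568 + 0.0722×0.000607
L ≈ 0.021130


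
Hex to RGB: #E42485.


E4 → 228 (R)
24 → 36 (G)
85 → 133 (B)
= RGB(228, 36, 133)


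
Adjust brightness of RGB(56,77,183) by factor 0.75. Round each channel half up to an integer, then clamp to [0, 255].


Multiply each channel by 0.75, round half up, clamp to [0, 255]
R: 56×0.75 = 42
G: 77×0.75 = 57.75 → round → 58
B: 183×0.75 = 137.25 → round → 137
= RGB(42, 58, 137)


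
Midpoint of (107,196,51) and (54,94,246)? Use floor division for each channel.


Midpoint: each channel = ⌊(C₁+C₂)/2⌋
R: ⌊(107+54)/2⌋ = 80
G: ⌊(196+94)/2⌋ = 145
B: ⌊(51+246)/2⌋ = 148
= RGB(80, 145, 148)


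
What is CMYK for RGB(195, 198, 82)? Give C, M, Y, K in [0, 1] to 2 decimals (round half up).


R'=195/255≈0.7647, G'=198/255≈0.7765, B'=82/255≈0.3216
K = 1 - max(R',G',B') = 1 - 198/255 = 57/255 = 0.22352… → 0.22
(1-R'-K)/(1-K) simplifies to (max-R)/max with max = 198:
C = (198-195)/198 = 3/198 = 0.01515… → 0.02
M = (198-198)/198 = 0/198 = 0 → 0.00
Y = (198-82)/198 = 116/198 = 0.58585… → 0.59
= CMYK(0.02, 0.00, 0.59, 0.22)


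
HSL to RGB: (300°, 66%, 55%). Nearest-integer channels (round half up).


H=300°, S=0.66, L=0.55
C = (1-|2L-1|)×S = (1-|0.10|)×0.66 = 0.594
H' = H/60 = 300/60 ≈ 5.0000; X = C×(1-|H' mod 2 - 1|) = 0.594
m = L - C/2 = 0.55 - 0.297 = 0.253
Sector ⌊H'⌋ = 5 → (R',G',B') = (0.594, 0.0, 0.594)
RGB = ((R'+m)×255, (G'+m)×255, (B'+m)×255) = (215.985, 64.515, 215.985)
Round half up → RGB(216, 65, 216)


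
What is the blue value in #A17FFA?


Color: #A17FFA
R = A1 = 161
G = 7F = 127
B = FA = 250
Blue = 250


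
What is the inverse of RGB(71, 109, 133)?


Invert: (255-R, 255-G, 255-B)
R: 255-71 = 184
G: 255-109 = 146
B: 255-133 = 122
= RGB(184, 146, 122)


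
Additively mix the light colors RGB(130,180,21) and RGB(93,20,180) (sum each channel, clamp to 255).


Additive: each channel = min(255, C₁+C₂)
R: 130+93 = 223 → 223
G: 180+20 = 200 → 200
B: 21+180 = 201 → 201
= RGB(223, 200, 201)


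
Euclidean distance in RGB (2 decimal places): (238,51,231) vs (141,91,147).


d = √[(R₁-R₂)² + (G₁-G₂)² + (B₁-B₂)²]
d = √[(238-141)² + (51-91)² + (231-147)²]
d = √[9409 + 1600 + 7056]
d = √18065
d ≈ 134.41


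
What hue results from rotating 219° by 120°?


New hue = (H + rotation) mod 360
New hue = (219 + 120) mod 360
= 339 mod 360
= 339°


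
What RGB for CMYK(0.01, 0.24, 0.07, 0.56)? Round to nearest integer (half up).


R = 255 × (1-C) × (1-K) = 255 × 0.99 × 0.44 = 111.078 → 111
G = 255 × (1-M) × (1-K) = 255 × 0.76 × 0.44 = 85.272 → 85
B = 255 × (1-Y) × (1-K) = 255 × 0.93 × 0.44 = 104.346 → 104
= RGB(111, 85, 104)


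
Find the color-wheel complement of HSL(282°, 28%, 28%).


Complement = opposite side of color wheel = hue + 180°
H' = (282 + 180) mod 360 = 102°
S and L unchanged.
= HSL(102°, 28%, 28%)


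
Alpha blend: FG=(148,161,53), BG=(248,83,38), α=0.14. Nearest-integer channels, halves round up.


C = α×F + (1-α)×B, with 1-α = 0.86
R: 0.14×148 + 0.86×248 = 20.72 + 213.28 = 234.00 → 234
G: 0.14×161 + 0.86×83 = 22.54 + 71.38 = 93.92 → 94
B: 0.14×53 + 0.86×38 = 7.42 + 32.68 = 40.10 → 40
= RGB(234, 94, 40)


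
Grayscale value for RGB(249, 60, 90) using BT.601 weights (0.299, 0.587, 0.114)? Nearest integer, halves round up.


Gray = 0.299×R + 0.587×G + 0.114×B
Gray = 0.299×249 + 0.587×60 + 0.114×90
Gray = 74.451 + 35.220 + 10.260
Gray = 119.931 → round half up → 120
Gray = 120


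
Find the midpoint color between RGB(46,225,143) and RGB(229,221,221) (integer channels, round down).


Midpoint: each channel = ⌊(C₁+C₂)/2⌋
R: ⌊(46+229)/2⌋ = 137
G: ⌊(225+221)/2⌋ = 223
B: ⌊(143+221)/2⌋ = 182
= RGB(137, 223, 182)


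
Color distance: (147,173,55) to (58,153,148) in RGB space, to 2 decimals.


d = √[(R₁-R₂)² + (G₁-G₂)² + (B₁-B₂)²]
d = √[(147-58)² + (173-153)² + (55-148)²]
d = √[7921 + 400 + 8649]
d = √16970
d ≈ 130.27


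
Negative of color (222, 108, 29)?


Invert: (255-R, 255-G, 255-B)
R: 255-222 = 33
G: 255-108 = 147
B: 255-29 = 226
= RGB(33, 147, 226)


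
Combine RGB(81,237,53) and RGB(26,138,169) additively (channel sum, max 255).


Additive: each channel = min(255, C₁+C₂)
R: 81+26 = 107 → 107
G: 237+138 = 375 → 255
B: 53+169 = 222 → 222
= RGB(107, 255, 222)


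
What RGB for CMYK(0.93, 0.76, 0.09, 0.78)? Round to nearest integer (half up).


R = 255 × (1-C) × (1-K) = 255 × 0.07 × 0.22 = 3.927 → 4
G = 255 × (1-M) × (1-K) = 255 × 0.24 × 0.22 = 13.464 → 13
B = 255 × (1-Y) × (1-K) = 255 × 0.91 × 0.22 = 51.051 → 51
= RGB(4, 13, 51)


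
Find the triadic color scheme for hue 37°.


Triadic: equally spaced at 120° intervals
H1 = 37°
H2 = (37 + 120) mod 360 = 157°
H3 = (37 + 240) mod 360 = 277°
Triadic = 37°, 157°, 277°


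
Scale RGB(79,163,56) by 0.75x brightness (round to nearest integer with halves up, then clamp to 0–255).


Multiply each channel by 0.75, round half up, clamp to [0, 255]
R: 79×0.75 = 59.25 → round → 59
G: 163×0.75 = 122.25 → round → 122
B: 56×0.75 = 42
= RGB(59, 122, 42)


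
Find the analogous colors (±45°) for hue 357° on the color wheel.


Base hue: 357°
Left analog: (357 - 45) mod 360 = 312°
Right analog: (357 + 45) mod 360 = 42°
Analogous hues = 312° and 42°


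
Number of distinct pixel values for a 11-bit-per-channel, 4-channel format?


Total bits = 11 bits/channel × 4 channels = 44 bits
Distinct pixel values = 2^44
= 17,592,186,044,416 pixel values


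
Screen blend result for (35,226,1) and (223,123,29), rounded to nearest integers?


Screen: C = 255 - (255-A)×(255-B)/255, rounded to nearest integer
R: 255 - (255-35)×(255-223)/255 = 255 - 7040/255 ≈ 255 - 27.608 = 227.392 → 227
G: 255 - (255-226)×(255-123)/255 = 255 - 3828/255 ≈ 255 - 15.012 = 239.988 → 240
B: 255 - (255-1)×(255-29)/255 = 255 - 57404/255 ≈ 255 - 225.114 = 29.886 → 30
= RGB(227, 240, 30)


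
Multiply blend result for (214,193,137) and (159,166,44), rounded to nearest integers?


Multiply: C = A×B/255, rounded to nearest integer
R: 214×159/255 = 34026/255 ≈ 133.435 → 133
G: 193×166/255 = 32038/255 ≈ 125.639 → 126
B: 137×44/255 = 6028/255 ≈ 23.639 → 24
= RGB(133, 126, 24)


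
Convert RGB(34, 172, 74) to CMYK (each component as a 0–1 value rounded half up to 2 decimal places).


R'=34/255≈0.1333, G'=172/255≈0.6745, B'=74/255≈0.2902
K = 1 - max(R',G',B') = 1 - 172/255 = 83/255 = 0.32549… → 0.33
(1-R'-K)/(1-K) simplifies to (max-R)/max with max = 172:
C = (172-34)/172 = 138/172 = 0.80232… → 0.80
M = (172-172)/172 = 0/172 = 0 → 0.00
Y = (172-74)/172 = 98/172 = 0.56976… → 0.57
= CMYK(0.80, 0.00, 0.57, 0.33)


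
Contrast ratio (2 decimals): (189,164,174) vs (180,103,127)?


Linearize each sRGB channel c=v/255: c/12.92 if c ≤ 0.04045 else ((c+0.055)/1.055)^2.4
L = 0.2126×R_lin + 0.7152×G_lin + 0.0722×B_lin
Color 1 (189,164,174):
  R=189: 189/255≈0.7412 > 0.04045 → ((0.7412+0.055)/1.055)^2.4 ≈ 0.50888
  G=164: 164/255≈0.6431 > 0.04045 → ((0.6431+0.055)/1.055)^2.4 ≈ 0.37124
  B=174: 174/255≈0.6824 > 0.04045 → ((0.6824+0.055)/1.055)^2.4 ≈ 0.42327
  L1 = 0.2126×0.50888 + 0.7152×0.37124 + 0.0722×0.42327 ≈ 0.40426
Color 2 (180,103,127):
  R=180: 180/255≈0.7059 > 0.04045 → ((0.7059+0.055)/1.055)^2.4 ≈ 0.45641
  G=103: 103/255≈0.4039 > 0.04045 → ((0.4039+0.055)/1.055)^2.4 ≈ 0.13563
  B=127: 127/255≈0.4980 > 0.04045 → ((0.4980+0.055)/1.055)^2.4 ≈ 0.21223
  L2 = 0.2126×0.45641 + 0.7152×0.13563 + 0.0722×0.21223 ≈ 0.20936
Lighter = 0.40426, Darker = 0.20936
Ratio = (L_lighter + 0.05) / (L_darker + 0.05)
Ratio = (0.40426 + 0.05) / (0.20936 + 0.05) = 0.45426 / 0.25936 ≈ 1.7514
Ratio ≈ 1.75:1


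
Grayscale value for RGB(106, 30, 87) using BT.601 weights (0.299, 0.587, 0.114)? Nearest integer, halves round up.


Gray = 0.299×R + 0.587×G + 0.114×B
Gray = 0.299×106 + 0.587×30 + 0.114×87
Gray = 31.694 + 17.610 + 9.918
Gray = 59.222 → round half up → 59
Gray = 59


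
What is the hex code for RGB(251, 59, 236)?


R = 251 → FB (hex)
G = 59 → 3B (hex)
B = 236 → EC (hex)
Hex = #FB3BEC


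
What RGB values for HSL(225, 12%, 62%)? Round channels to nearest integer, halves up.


H=225°, S=0.12, L=0.62
C = (1-|2L-1|)×S = (1-|0.24|)×0.12 = 0.0912
H' = H/60 = 225/60 ≈ 3.7500; X = C×(1-|H' mod 2 - 1|) = 0.0228
m = L - C/2 = 0.62 - 0.0456 = 0.5744
Sector ⌊H'⌋ = 3 → (R',G',B') = (0.0, 0.0228, 0.0912)
RGB = ((R'+m)×255, (G'+m)×255, (B'+m)×255) = (146.472, 152.286, 169.728)
Round half up → RGB(146, 152, 170)


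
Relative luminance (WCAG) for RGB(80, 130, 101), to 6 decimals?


Linearize each channel (sRGB transfer function): c = v/255; c_lin = c/12.92 if c ≤ 0.04045, else ((c+0.055)/1.055)^2.4
  R: 80/255 ≈ 0.313725 > 0.04045 → ((0.313725+0.055)/1.055)^2.4 ≈ 0.080220
  G: 130/255 ≈ 0.509804 > 0.04045 → ((0.509804+0.055)/1.055)^2.4 ≈ 0.223228
  B: 101/255 ≈ 0.396078 > 0.04045 → ((0.396078+0.055)/1.055)^2.4 ≈ 0.130136
R_lin = 0.080220, G_lin = 0.223228, B_lin = 0.130136
L = 0.2126×R + 0.7152×G + 0.0722×B
L = 0.2126×0.080220 + 0.7152×0.223228 + 0.0722×0.130136
L ≈ 0.186103


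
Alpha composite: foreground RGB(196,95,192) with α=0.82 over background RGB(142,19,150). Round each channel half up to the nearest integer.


C = α×F + (1-α)×B, with 1-α = 0.18
R: 0.82×196 + 0.18×142 = 160.72 + 25.56 = 186.28 → 186
G: 0.82×95 + 0.18×19 = 77.90 + 3.42 = 81.32 → 81
B: 0.82×192 + 0.18×150 = 157.44 + 27.00 = 184.44 → 184
= RGB(186, 81, 184)


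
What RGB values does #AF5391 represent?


AF → 175 (R)
53 → 83 (G)
91 → 145 (B)
= RGB(175, 83, 145)


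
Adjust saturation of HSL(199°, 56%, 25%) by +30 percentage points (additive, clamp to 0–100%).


Original S = 56%
Adjustment = +30 percentage points
New S = 56 + (30) = 86
Clamp to [0, 100] → 86
= HSL(199°, 86%, 25%)


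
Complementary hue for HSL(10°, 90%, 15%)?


Complement = opposite side of color wheel = hue + 180°
H' = (10 + 180) mod 360 = 190°
S and L unchanged.
= HSL(190°, 90%, 15%)


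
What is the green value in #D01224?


Color: #D01224
R = D0 = 208
G = 12 = 18
B = 24 = 36
Green = 18


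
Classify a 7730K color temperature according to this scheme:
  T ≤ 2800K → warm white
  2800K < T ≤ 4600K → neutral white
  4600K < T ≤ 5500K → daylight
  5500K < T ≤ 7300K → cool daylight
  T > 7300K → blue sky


Temperature: 7730K
7730K > 7300K → blue sky
Classification: blue sky


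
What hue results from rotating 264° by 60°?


New hue = (H + rotation) mod 360
New hue = (264 + 60) mod 360
= 324 mod 360
= 324°


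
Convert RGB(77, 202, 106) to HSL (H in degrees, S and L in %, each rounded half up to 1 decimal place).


Normalize: R'=77/255≈0.3020, G'=202/255≈0.7922, B'=106/255≈0.4157
Max=202/255, Min=77/255, Δ=Max-Min=125/255
L = (Max+Min)/2 = (202+77)/510 = 279/510 = 0.54705… → L = 54.7%
L > 0.5 → S = Δ/(2-Max-Min) = 125/(510-202-77) = 125/231 = 0.54112… → S = 54.1%
(the 1/255 factors cancel in S and H, so raw channel differences can be used)
Max is G' → H = 60 × ((B-R)/Δ + 2) = 60 × ((106-77)/125 + 2)
  29/125 + 2 = 0.232 + 2 = 2.232
  H = 60 × 2.232 = 133.92° → H = 133.9°
= HSL(133.9°, 54.1%, 54.7%)


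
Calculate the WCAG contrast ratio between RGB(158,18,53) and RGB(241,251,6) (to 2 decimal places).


Linearize each sRGB channel c=v/255: c/12.92 if c ≤ 0.04045 else ((c+0.055)/1.055)^2.4
L = 0.2126×R_lin + 0.7152×G_lin + 0.0722×B_lin
Color 1 (158,18,53):
  R=158: 158/255≈0.6196 > 0.04045 → ((0.6196+0.055)/1.055)^2.4 ≈ 0.34191
  G=18: 18/255≈0.0706 > 0.04045 → ((0.0706+0.055)/1.055)^2.4 ≈ 0.00605
  B=53: 53/255≈0.2078 > 0.04045 → ((0.2078+0.055)/1.055)^2.4 ≈ 0.03560
  L1 = 0.2126×0.34191 + 0.7152×0.00605 + 0.0722×0.03560 ≈ 0.07959
Color 2 (241,251,6):
  R=241: 241/255≈0.9451 > 0.04045 → ((0.9451+0.055)/1.055)^2.4 ≈ 0.87962
  G=251: 251/255≈0.9843 > 0.04045 → ((0.9843+0.055)/1.055)^2.4 ≈ 0.96469
  B=6: 6/255≈0.0235 ≤ 0.04045 → 0.0235/12.92 ≈ 0.00182
  L2 = 0.2126×0.87962 + 0.7152×0.96469 + 0.0722×0.00182 ≈ 0.87708
Lighter = 0.87708, Darker = 0.07959
Ratio = (L_lighter + 0.05) / (L_darker + 0.05)
Ratio = (0.87708 + 0.05) / (0.07959 + 0.05) = 0.92708 / 0.12959 ≈ 7.1541
Ratio ≈ 7.15:1


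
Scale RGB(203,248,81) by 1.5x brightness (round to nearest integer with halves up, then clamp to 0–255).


Multiply each channel by 1.5, round half up, clamp to [0, 255]
R: 203×1.5 = 304.5 → round → 305 → clamp → 255
G: 248×1.5 = 372 → clamp → 255
B: 81×1.5 = 121.5 → round → 122
= RGB(255, 255, 122)


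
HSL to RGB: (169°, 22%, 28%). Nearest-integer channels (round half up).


H=169°, S=0.22, L=0.28
C = (1-|2L-1|)×S = (1-|-0.44|)×0.22 = 0.1232
H' = H/60 = 169/60 ≈ 2.8167; X = C×(1-|H' mod 2 - 1|) ≈ 0.1006
m = L - C/2 = 0.28 - 0.0616 = 0.2184
Sector ⌊H'⌋ = 2 → (R',G',B') = (0.0, 0.1232, ≈0.1006)
RGB = ((R'+m)×255, (G'+m)×255, (B'+m)×255) = (55.692, 87.108, 81.3484)
Round half up → RGB(56, 87, 81)


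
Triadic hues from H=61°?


Triadic: equally spaced at 120° intervals
H1 = 61°
H2 = (61 + 120) mod 360 = 181°
H3 = (61 + 240) mod 360 = 301°
Triadic = 61°, 181°, 301°


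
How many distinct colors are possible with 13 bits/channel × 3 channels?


Total bits = 13 bits/channel × 3 channels = 39 bits
Distinct colors = 2^39
= 549,755,813,888 colors


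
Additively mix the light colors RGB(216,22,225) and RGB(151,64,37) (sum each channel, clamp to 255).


Additive: each channel = min(255, C₁+C₂)
R: 216+151 = 367 → 255
G: 22+64 = 86 → 86
B: 225+37 = 262 → 255
= RGB(255, 86, 255)


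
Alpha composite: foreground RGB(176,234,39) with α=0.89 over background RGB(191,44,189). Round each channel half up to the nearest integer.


C = α×F + (1-α)×B, with 1-α = 0.11
R: 0.89×176 + 0.11×191 = 156.64 + 21.01 = 177.65 → 178
G: 0.89×234 + 0.11×44 = 208.26 + 4.84 = 213.10 → 213
B: 0.89×39 + 0.11×189 = 34.71 + 20.79 = 55.50 → 56
= RGB(178, 213, 56)


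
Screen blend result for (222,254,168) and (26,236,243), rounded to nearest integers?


Screen: C = 255 - (255-A)×(255-B)/255, rounded to nearest integer
R: 255 - (255-222)×(255-26)/255 = 255 - 7557/255 ≈ 255 - 29.635 = 225.365 → 225
G: 255 - (255-254)×(255-236)/255 = 255 - 19/255 ≈ 255 - 0.075 = 254.925 → 255
B: 255 - (255-168)×(255-243)/255 = 255 - 1044/255 ≈ 255 - 4.094 = 250.906 → 251
= RGB(225, 255, 251)


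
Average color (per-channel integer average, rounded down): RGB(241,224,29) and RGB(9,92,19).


Midpoint: each channel = ⌊(C₁+C₂)/2⌋
R: ⌊(241+9)/2⌋ = 125
G: ⌊(224+92)/2⌋ = 158
B: ⌊(29+19)/2⌋ = 24
= RGB(125, 158, 24)


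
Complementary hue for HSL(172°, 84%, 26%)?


Complement = opposite side of color wheel = hue + 180°
H' = (172 + 180) mod 360 = 352°
S and L unchanged.
= HSL(352°, 84%, 26%)


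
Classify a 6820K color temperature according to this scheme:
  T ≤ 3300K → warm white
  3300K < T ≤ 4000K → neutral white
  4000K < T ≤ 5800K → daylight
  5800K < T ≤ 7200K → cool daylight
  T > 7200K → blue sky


Temperature: 6820K
5800K < 6820K ≤ 7200K → cool daylight
Classification: cool daylight


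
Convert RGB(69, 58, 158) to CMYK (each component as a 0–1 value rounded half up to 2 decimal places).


R'=69/255≈0.2706, G'=58/255≈0.2275, B'=158/255≈0.6196
K = 1 - max(R',G',B') = 1 - 158/255 = 97/255 = 0.38039… → 0.38
(1-R'-K)/(1-K) simplifies to (max-R)/max with max = 158:
C = (158-69)/158 = 89/158 = 0.56329… → 0.56
M = (158-58)/158 = 100/158 = 0.63291… → 0.63
Y = (158-158)/158 = 0/158 = 0 → 0.00
= CMYK(0.56, 0.63, 0.00, 0.38)


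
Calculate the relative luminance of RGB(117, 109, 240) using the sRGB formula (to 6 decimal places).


Linearize each channel (sRGB transfer function): c = v/255; c_lin = c/12.92 if c ≤ 0.04045, else ((c+0.055)/1.055)^2.4
  R: 117/255 ≈ 0.458824 > 0.04045 → ((0.458824+0.055)/1.055)^2.4 ≈ 0.177888
  G: 109/255 ≈ 0.427451 > 0.04045 → ((0.427451+0.055)/1.055)^2.4 ≈ 0.152926
  B: 240/255 ≈ 0.941176 > 0.04045 → ((0.941176+0.055)/1.055)^2.4 ≈ 0.871367
R_lin = 0.177888, G_lin = 0.152926, B_lin = 0.871367
L = 0.2126×R + 0.7152×G + 0.0722×B
L = 0.2126×0.177888 + 0.7152×0.152926 + 0.0722×0.871367
L ≈ 0.210105
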